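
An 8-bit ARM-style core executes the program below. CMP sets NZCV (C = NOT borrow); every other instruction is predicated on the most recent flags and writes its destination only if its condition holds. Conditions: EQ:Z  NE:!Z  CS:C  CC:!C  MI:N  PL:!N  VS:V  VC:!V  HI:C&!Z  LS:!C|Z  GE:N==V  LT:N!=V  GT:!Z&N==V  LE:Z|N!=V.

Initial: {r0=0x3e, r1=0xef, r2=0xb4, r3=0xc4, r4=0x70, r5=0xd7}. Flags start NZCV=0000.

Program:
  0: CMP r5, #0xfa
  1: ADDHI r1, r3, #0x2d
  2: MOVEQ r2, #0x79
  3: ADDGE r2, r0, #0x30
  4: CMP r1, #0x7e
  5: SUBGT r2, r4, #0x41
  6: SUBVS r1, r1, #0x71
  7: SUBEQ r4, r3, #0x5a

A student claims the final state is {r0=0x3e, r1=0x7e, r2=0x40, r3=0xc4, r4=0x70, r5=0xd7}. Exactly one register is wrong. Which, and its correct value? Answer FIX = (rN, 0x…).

FIX = (r2, 0xb4)

[0] flags=1000 → (cmp)
[1] flags=1000 HI?F → skip
[2] flags=1000 EQ?F → skip
[3] flags=1000 GE?F → skip
[4] flags=0011 → (cmp)
[5] flags=0011 GT?F → skip
[6] flags=0011 VS?T → r1=0x7e
[7] flags=0011 EQ?F → skip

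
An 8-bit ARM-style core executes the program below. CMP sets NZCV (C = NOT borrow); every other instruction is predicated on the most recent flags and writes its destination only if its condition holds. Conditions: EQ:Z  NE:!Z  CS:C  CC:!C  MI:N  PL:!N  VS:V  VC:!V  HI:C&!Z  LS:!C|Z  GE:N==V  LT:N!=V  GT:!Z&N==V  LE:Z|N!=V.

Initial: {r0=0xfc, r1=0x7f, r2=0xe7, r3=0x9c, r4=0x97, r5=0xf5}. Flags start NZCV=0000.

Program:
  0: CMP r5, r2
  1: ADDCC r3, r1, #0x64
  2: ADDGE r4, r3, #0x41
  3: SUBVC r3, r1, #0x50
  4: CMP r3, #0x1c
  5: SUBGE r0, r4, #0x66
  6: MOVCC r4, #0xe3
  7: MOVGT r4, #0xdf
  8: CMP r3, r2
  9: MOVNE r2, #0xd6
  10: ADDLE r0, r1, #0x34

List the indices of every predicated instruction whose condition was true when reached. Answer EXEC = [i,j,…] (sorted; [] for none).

[0] flags=0010 → (cmp)
[1] flags=0010 CC?F → skip
[2] flags=0010 GE?T → r4=0xdd
[3] flags=0010 VC?T → r3=0x2f
[4] flags=0010 → (cmp)
[5] flags=0010 GE?T → r0=0x77
[6] flags=0010 CC?F → skip
[7] flags=0010 GT?T → r4=0xdf
[8] flags=0000 → (cmp)
[9] flags=0000 NE?T → r2=0xd6
[10] flags=0000 LE?F → skip

EXEC = [2,3,5,7,9]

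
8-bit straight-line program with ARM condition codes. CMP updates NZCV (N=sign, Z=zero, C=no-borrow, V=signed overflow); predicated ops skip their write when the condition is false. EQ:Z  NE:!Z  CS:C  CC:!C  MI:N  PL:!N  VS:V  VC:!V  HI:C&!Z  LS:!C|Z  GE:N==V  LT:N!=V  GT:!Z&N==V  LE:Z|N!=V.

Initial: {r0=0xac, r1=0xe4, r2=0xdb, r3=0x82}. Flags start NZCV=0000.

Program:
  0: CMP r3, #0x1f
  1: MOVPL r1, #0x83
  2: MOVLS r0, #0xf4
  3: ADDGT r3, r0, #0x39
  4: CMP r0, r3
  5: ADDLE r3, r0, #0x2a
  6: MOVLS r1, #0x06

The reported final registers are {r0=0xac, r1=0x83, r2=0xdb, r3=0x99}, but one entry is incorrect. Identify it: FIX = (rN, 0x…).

0: ✓ CMP  NZCV=0011
1: ✓ MOVPL  r1←0x83
2: · MOVLS
3: · ADDGT
4: ✓ CMP  NZCV=0010
5: · ADDLE
6: · MOVLS

FIX = (r3, 0x82)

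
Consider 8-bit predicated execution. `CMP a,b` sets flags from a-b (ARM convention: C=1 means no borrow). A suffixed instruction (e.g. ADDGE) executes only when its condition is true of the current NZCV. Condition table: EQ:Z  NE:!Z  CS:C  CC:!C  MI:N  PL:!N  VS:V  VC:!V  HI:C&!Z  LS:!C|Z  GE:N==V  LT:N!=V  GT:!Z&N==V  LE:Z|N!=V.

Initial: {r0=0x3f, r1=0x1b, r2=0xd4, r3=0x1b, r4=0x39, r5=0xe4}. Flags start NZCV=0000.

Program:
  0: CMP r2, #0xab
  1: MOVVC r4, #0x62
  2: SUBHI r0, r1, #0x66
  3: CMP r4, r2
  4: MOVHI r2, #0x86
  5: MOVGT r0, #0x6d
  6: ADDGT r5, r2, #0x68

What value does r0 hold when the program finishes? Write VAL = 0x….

VAL = 0x6d

0: ✓ CMP  NZCV=0010
1: ✓ MOVVC  r4←0x62
2: ✓ SUBHI  r0←0xb5
3: ✓ CMP  NZCV=1001
4: · MOVHI
5: ✓ MOVGT  r0←0x6d
6: ✓ ADDGT  r5←0x3c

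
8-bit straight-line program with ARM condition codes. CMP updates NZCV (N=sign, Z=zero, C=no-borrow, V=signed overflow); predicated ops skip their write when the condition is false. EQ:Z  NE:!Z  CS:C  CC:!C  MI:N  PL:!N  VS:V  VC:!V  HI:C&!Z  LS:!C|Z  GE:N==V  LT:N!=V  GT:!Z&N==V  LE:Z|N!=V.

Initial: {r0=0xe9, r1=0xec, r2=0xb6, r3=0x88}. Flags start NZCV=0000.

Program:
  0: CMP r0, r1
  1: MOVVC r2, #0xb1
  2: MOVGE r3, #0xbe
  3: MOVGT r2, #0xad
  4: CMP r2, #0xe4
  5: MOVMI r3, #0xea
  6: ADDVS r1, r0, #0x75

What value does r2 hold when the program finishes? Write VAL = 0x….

[0] flags=1000 → (cmp)
[1] flags=1000 VC?T → r2=0xb1
[2] flags=1000 GE?F → skip
[3] flags=1000 GT?F → skip
[4] flags=1000 → (cmp)
[5] flags=1000 MI?T → r3=0xea
[6] flags=1000 VS?F → skip

VAL = 0xb1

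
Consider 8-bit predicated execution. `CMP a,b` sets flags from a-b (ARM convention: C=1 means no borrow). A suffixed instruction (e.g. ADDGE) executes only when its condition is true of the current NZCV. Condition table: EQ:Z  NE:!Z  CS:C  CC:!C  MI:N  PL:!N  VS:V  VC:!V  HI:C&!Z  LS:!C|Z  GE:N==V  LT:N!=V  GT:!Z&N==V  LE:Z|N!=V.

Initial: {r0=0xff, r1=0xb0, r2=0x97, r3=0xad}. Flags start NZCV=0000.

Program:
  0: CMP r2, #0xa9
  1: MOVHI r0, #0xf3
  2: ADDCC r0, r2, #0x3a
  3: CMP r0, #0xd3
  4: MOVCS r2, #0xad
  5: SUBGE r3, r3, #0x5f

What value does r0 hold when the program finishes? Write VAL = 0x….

VAL = 0xd1

[0] flags=1000 → (cmp)
[1] flags=1000 HI?F → skip
[2] flags=1000 CC?T → r0=0xd1
[3] flags=1000 → (cmp)
[4] flags=1000 CS?F → skip
[5] flags=1000 GE?F → skip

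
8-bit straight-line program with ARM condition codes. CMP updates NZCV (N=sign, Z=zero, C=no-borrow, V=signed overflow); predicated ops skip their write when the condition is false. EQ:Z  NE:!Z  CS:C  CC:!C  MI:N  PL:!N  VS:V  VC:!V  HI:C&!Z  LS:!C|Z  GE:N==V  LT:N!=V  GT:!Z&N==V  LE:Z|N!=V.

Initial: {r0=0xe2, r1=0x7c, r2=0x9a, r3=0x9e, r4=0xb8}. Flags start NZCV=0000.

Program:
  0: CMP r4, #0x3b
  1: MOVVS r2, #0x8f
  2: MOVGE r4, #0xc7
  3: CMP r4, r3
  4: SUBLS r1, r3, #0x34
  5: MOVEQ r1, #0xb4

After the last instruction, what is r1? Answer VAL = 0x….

VAL = 0x7c

[0] flags=0011 → (cmp)
[1] flags=0011 VS?T → r2=0x8f
[2] flags=0011 GE?F → skip
[3] flags=0010 → (cmp)
[4] flags=0010 LS?F → skip
[5] flags=0010 EQ?F → skip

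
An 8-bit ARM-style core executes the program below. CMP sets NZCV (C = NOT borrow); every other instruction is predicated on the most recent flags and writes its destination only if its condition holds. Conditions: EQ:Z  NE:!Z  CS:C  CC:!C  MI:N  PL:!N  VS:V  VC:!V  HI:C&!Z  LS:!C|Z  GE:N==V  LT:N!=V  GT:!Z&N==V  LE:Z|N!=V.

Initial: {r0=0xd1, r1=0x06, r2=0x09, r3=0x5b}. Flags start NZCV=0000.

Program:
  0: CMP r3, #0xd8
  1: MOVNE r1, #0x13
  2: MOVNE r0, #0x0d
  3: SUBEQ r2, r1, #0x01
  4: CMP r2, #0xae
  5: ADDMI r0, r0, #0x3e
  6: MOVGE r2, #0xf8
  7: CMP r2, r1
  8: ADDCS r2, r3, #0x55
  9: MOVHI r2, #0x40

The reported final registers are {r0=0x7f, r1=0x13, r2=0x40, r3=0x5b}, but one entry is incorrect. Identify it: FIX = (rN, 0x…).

[0] flags=1001 → (cmp)
[1] flags=1001 NE?T → r1=0x13
[2] flags=1001 NE?T → r0=0x0d
[3] flags=1001 EQ?F → skip
[4] flags=0000 → (cmp)
[5] flags=0000 MI?F → skip
[6] flags=0000 GE?T → r2=0xf8
[7] flags=1010 → (cmp)
[8] flags=1010 CS?T → r2=0xb0
[9] flags=1010 HI?T → r2=0x40

FIX = (r0, 0x0d)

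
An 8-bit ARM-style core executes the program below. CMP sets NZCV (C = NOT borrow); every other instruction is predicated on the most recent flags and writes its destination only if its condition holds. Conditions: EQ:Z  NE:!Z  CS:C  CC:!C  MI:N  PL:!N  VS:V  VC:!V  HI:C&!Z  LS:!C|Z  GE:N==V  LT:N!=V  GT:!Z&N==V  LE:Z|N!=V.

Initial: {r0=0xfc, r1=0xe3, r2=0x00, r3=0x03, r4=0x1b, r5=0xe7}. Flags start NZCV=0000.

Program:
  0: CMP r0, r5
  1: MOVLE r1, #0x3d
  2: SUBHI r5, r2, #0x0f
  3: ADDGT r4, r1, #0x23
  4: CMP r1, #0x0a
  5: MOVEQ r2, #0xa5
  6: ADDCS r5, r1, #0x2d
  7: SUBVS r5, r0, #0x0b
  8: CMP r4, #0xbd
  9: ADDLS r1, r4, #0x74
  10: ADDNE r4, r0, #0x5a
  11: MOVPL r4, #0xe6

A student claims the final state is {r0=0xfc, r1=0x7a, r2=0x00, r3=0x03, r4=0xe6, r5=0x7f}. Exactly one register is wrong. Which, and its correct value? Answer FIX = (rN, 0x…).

FIX = (r5, 0x10)

[0] flags=0010 → (cmp)
[1] flags=0010 LE?F → skip
[2] flags=0010 HI?T → r5=0xf1
[3] flags=0010 GT?T → r4=0x06
[4] flags=1010 → (cmp)
[5] flags=1010 EQ?F → skip
[6] flags=1010 CS?T → r5=0x10
[7] flags=1010 VS?F → skip
[8] flags=0000 → (cmp)
[9] flags=0000 LS?T → r1=0x7a
[10] flags=0000 NE?T → r4=0x56
[11] flags=0000 PL?T → r4=0xe6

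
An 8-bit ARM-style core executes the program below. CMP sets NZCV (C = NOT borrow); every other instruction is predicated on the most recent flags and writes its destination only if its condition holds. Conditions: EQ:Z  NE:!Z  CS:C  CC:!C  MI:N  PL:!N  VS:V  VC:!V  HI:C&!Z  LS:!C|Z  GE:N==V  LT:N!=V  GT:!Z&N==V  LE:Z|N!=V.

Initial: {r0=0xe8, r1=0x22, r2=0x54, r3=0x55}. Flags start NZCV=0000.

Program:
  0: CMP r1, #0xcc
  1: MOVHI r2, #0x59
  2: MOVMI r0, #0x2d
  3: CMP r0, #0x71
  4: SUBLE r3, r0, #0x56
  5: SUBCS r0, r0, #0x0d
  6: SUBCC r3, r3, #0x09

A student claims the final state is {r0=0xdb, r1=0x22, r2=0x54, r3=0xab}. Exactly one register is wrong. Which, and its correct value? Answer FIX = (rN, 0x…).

0: ✓ CMP  NZCV=0000
1: · MOVHI
2: · MOVMI
3: ✓ CMP  NZCV=0011
4: ✓ SUBLE  r3←0x92
5: ✓ SUBCS  r0←0xdb
6: · SUBCC

FIX = (r3, 0x92)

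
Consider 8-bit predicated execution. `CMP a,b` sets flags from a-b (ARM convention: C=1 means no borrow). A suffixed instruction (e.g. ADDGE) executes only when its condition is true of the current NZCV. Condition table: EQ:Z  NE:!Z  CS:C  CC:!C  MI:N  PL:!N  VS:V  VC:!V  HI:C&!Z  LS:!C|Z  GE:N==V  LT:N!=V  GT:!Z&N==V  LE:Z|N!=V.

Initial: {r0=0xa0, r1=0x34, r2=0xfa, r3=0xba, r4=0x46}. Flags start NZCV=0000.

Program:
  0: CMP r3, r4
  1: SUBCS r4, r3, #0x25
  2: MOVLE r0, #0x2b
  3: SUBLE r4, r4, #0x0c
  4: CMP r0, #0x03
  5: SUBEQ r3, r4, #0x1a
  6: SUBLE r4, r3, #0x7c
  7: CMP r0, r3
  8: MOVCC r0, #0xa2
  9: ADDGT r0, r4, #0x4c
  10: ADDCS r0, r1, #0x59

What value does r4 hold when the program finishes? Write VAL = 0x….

VAL = 0x89

0: ✓ CMP  NZCV=0011
1: ✓ SUBCS  r4←0x95
2: ✓ MOVLE  r0←0x2b
3: ✓ SUBLE  r4←0x89
4: ✓ CMP  NZCV=0010
5: · SUBEQ
6: · SUBLE
7: ✓ CMP  NZCV=0000
8: ✓ MOVCC  r0←0xa2
9: ✓ ADDGT  r0←0xd5
10: · ADDCS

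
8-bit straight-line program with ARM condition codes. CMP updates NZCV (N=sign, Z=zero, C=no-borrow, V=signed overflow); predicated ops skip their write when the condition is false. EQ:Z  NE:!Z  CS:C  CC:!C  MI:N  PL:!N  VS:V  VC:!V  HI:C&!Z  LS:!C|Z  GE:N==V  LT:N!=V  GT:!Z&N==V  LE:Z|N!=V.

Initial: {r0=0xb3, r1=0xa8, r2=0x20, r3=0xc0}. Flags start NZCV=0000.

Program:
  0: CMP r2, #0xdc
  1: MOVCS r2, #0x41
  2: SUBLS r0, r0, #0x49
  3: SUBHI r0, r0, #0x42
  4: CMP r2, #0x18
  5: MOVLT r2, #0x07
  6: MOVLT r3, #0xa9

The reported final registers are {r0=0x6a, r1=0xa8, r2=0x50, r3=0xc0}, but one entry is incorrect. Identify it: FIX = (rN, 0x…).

[0] flags=0000 → (cmp)
[1] flags=0000 CS?F → skip
[2] flags=0000 LS?T → r0=0x6a
[3] flags=0000 HI?F → skip
[4] flags=0010 → (cmp)
[5] flags=0010 LT?F → skip
[6] flags=0010 LT?F → skip

FIX = (r2, 0x20)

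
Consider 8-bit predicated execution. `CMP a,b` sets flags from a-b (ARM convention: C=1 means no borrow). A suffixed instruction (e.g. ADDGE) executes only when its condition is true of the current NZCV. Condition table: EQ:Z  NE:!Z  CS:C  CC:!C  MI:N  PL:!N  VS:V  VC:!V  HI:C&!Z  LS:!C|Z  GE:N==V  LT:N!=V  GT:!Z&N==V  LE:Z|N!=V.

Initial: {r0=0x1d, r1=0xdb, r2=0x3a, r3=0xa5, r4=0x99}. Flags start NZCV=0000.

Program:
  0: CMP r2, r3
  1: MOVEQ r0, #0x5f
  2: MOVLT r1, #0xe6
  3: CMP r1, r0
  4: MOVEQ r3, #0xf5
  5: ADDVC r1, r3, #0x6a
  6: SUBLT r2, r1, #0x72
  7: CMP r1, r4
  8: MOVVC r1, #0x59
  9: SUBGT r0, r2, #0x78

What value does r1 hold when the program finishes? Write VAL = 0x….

VAL = 0x59

0: ✓ CMP  NZCV=1001
1: · MOVEQ
2: · MOVLT
3: ✓ CMP  NZCV=1010
4: · MOVEQ
5: ✓ ADDVC  r1←0x0f
6: ✓ SUBLT  r2←0x9d
7: ✓ CMP  NZCV=0000
8: ✓ MOVVC  r1←0x59
9: ✓ SUBGT  r0←0x25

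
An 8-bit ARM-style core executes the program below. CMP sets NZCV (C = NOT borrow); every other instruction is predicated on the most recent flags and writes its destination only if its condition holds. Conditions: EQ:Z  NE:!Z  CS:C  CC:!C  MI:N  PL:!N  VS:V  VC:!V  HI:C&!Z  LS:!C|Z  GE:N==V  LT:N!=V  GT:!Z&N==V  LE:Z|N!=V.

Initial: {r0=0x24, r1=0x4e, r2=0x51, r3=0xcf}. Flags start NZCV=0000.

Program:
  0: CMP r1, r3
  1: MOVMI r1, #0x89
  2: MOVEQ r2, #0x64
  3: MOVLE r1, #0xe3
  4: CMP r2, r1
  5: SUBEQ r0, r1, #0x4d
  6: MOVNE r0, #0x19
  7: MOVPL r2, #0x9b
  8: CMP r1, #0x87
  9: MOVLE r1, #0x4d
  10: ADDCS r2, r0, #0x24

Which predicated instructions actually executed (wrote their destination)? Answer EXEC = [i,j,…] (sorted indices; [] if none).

EXEC = [6,7]

[0] flags=0000 → (cmp)
[1] flags=0000 MI?F → skip
[2] flags=0000 EQ?F → skip
[3] flags=0000 LE?F → skip
[4] flags=0010 → (cmp)
[5] flags=0010 EQ?F → skip
[6] flags=0010 NE?T → r0=0x19
[7] flags=0010 PL?T → r2=0x9b
[8] flags=1001 → (cmp)
[9] flags=1001 LE?F → skip
[10] flags=1001 CS?F → skip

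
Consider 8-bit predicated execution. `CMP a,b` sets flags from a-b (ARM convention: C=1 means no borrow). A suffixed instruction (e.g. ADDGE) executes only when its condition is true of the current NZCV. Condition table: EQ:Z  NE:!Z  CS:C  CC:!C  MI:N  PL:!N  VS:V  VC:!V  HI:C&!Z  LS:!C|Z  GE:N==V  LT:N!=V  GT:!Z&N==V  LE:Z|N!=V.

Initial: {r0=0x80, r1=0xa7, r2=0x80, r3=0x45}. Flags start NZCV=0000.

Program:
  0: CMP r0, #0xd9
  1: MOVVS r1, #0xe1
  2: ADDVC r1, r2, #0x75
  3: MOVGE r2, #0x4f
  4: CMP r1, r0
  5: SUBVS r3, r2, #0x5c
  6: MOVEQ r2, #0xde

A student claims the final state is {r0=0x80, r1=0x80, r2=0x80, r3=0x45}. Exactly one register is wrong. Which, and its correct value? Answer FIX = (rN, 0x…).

FIX = (r1, 0xf5)

0: ✓ CMP  NZCV=1000
1: · MOVVS
2: ✓ ADDVC  r1←0xf5
3: · MOVGE
4: ✓ CMP  NZCV=0010
5: · SUBVS
6: · MOVEQ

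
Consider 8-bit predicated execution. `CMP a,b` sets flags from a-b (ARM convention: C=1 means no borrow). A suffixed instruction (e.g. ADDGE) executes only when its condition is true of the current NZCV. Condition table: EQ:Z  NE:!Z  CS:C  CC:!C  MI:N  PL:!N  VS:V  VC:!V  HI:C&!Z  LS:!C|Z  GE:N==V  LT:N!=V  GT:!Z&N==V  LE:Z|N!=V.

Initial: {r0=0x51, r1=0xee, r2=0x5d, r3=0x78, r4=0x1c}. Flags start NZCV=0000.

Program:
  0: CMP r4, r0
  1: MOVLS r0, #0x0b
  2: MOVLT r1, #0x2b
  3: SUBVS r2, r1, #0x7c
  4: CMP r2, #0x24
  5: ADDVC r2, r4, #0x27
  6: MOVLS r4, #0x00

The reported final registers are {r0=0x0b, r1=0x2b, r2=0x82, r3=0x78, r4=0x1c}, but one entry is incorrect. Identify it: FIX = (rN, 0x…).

[0] flags=1000 → (cmp)
[1] flags=1000 LS?T → r0=0x0b
[2] flags=1000 LT?T → r1=0x2b
[3] flags=1000 VS?F → skip
[4] flags=0010 → (cmp)
[5] flags=0010 VC?T → r2=0x43
[6] flags=0010 LS?F → skip

FIX = (r2, 0x43)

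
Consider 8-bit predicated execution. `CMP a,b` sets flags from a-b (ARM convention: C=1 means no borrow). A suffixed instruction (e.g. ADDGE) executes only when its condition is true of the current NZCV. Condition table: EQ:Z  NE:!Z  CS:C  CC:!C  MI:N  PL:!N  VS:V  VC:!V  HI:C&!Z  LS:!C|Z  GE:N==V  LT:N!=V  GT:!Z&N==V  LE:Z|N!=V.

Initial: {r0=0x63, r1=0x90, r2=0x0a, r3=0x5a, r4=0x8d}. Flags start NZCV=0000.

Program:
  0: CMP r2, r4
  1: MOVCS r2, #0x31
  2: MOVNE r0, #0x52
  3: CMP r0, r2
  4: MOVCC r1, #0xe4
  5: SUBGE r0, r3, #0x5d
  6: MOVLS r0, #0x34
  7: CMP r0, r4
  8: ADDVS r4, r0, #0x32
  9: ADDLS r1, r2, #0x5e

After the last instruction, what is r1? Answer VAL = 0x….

VAL = 0x90

0: ✓ CMP  NZCV=0000
1: · MOVCS
2: ✓ MOVNE  r0←0x52
3: ✓ CMP  NZCV=0010
4: · MOVCC
5: ✓ SUBGE  r0←0xfd
6: · MOVLS
7: ✓ CMP  NZCV=0010
8: · ADDVS
9: · ADDLS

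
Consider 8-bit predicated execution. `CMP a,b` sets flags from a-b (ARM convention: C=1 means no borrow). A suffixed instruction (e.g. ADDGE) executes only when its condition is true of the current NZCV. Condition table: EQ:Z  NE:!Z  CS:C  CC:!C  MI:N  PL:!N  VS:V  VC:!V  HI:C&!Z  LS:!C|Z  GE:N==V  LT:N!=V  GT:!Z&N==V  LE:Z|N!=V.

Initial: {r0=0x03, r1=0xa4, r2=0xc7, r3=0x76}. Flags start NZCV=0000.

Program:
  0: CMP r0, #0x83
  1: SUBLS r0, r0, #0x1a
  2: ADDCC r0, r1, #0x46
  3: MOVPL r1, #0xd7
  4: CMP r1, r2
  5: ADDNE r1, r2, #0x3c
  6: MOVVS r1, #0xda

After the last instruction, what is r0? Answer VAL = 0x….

VAL = 0xea

[0] flags=1001 → (cmp)
[1] flags=1001 LS?T → r0=0xe9
[2] flags=1001 CC?T → r0=0xea
[3] flags=1001 PL?F → skip
[4] flags=1000 → (cmp)
[5] flags=1000 NE?T → r1=0x03
[6] flags=1000 VS?F → skip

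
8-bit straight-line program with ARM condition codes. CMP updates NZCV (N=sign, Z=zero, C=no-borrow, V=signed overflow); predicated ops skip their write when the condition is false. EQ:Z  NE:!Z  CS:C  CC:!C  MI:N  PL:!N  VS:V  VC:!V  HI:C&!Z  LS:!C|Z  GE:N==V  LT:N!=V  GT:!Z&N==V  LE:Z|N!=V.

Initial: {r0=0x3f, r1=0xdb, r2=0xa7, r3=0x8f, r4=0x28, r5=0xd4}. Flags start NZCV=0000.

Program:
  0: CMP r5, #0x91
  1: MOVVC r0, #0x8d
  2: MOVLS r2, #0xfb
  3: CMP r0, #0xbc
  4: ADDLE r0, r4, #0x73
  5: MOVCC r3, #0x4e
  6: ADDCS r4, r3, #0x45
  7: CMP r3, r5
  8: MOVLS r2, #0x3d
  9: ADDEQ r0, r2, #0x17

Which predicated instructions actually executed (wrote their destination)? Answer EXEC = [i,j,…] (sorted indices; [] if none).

0: ✓ CMP  NZCV=0010
1: ✓ MOVVC  r0←0x8d
2: · MOVLS
3: ✓ CMP  NZCV=1000
4: ✓ ADDLE  r0←0x9b
5: ✓ MOVCC  r3←0x4e
6: · ADDCS
7: ✓ CMP  NZCV=0000
8: ✓ MOVLS  r2←0x3d
9: · ADDEQ

EXEC = [1,4,5,8]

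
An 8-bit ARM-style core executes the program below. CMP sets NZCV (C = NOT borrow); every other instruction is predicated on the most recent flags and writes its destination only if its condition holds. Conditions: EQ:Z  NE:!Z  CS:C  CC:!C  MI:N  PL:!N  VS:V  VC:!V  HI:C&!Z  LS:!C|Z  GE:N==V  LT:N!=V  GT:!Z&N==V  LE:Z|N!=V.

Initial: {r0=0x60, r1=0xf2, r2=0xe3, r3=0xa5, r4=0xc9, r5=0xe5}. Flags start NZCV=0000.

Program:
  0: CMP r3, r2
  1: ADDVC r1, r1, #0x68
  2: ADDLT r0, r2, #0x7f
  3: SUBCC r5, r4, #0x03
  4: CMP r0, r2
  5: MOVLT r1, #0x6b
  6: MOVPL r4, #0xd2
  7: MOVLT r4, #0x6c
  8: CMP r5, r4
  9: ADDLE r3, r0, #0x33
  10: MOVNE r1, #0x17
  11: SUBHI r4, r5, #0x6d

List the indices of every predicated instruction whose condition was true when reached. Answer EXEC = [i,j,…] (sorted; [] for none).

EXEC = [1,2,3,6,9,10]

0: ✓ CMP  NZCV=1000
1: ✓ ADDVC  r1←0x5a
2: ✓ ADDLT  r0←0x62
3: ✓ SUBCC  r5←0xc6
4: ✓ CMP  NZCV=0000
5: · MOVLT
6: ✓ MOVPL  r4←0xd2
7: · MOVLT
8: ✓ CMP  NZCV=1000
9: ✓ ADDLE  r3←0x95
10: ✓ MOVNE  r1←0x17
11: · SUBHI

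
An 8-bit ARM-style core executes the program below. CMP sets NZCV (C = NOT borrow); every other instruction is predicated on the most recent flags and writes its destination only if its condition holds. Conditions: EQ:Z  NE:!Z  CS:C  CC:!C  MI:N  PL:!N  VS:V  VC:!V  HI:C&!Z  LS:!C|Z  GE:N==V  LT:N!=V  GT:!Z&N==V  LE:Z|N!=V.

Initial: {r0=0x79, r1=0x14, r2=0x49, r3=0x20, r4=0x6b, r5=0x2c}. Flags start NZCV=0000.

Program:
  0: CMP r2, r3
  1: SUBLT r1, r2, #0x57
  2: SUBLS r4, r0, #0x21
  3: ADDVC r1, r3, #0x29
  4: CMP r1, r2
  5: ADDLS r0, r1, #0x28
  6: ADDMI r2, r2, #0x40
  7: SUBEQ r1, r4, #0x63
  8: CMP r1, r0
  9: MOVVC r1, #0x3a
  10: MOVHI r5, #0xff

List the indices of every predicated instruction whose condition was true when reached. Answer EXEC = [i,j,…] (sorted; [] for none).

EXEC = [3,5,7,9]

[0] flags=0010 → (cmp)
[1] flags=0010 LT?F → skip
[2] flags=0010 LS?F → skip
[3] flags=0010 VC?T → r1=0x49
[4] flags=0110 → (cmp)
[5] flags=0110 LS?T → r0=0x71
[6] flags=0110 MI?F → skip
[7] flags=0110 EQ?T → r1=0x08
[8] flags=1000 → (cmp)
[9] flags=1000 VC?T → r1=0x3a
[10] flags=1000 HI?F → skip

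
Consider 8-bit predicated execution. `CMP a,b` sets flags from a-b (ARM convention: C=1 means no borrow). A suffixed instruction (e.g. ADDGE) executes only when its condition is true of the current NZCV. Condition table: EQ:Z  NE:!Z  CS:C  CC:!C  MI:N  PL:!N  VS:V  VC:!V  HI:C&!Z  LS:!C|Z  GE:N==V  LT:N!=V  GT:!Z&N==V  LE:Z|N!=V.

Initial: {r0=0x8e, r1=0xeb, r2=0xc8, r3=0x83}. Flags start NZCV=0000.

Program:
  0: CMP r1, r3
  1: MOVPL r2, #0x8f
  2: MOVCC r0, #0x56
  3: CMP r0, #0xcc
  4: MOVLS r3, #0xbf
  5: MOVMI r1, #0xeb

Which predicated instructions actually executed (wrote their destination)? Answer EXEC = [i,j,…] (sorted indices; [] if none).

0: ✓ CMP  NZCV=0010
1: ✓ MOVPL  r2←0x8f
2: · MOVCC
3: ✓ CMP  NZCV=1000
4: ✓ MOVLS  r3←0xbf
5: ✓ MOVMI  r1←0xeb

EXEC = [1,4,5]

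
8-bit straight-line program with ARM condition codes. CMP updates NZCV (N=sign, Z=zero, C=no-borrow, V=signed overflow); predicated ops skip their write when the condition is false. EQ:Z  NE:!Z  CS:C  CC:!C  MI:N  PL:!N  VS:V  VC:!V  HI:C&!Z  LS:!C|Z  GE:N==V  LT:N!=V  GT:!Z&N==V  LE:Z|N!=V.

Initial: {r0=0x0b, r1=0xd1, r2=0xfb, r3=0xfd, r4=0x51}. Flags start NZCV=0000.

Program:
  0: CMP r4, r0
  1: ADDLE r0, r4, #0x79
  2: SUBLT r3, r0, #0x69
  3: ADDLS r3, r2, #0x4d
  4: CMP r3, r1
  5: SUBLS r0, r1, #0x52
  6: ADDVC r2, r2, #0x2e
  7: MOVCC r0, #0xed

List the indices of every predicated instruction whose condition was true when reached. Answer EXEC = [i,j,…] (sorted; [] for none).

EXEC = [6]

[0] flags=0010 → (cmp)
[1] flags=0010 LE?F → skip
[2] flags=0010 LT?F → skip
[3] flags=0010 LS?F → skip
[4] flags=0010 → (cmp)
[5] flags=0010 LS?F → skip
[6] flags=0010 VC?T → r2=0x29
[7] flags=0010 CC?F → skip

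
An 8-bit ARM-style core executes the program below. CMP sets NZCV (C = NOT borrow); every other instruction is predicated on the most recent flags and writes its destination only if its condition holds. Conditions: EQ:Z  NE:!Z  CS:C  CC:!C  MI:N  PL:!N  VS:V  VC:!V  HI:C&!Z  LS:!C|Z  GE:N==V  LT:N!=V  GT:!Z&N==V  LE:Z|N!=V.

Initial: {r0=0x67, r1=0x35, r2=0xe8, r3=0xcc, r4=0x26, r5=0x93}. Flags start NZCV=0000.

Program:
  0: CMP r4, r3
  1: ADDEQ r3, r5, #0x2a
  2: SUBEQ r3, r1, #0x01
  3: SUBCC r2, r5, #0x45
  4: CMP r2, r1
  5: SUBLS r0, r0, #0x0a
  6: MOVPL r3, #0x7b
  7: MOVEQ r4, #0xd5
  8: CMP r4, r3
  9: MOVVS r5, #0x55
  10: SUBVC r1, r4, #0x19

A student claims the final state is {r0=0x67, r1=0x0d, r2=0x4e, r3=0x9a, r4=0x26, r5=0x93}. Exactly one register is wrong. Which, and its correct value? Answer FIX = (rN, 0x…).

[0] flags=0000 → (cmp)
[1] flags=0000 EQ?F → skip
[2] flags=0000 EQ?F → skip
[3] flags=0000 CC?T → r2=0x4e
[4] flags=0010 → (cmp)
[5] flags=0010 LS?F → skip
[6] flags=0010 PL?T → r3=0x7b
[7] flags=0010 EQ?F → skip
[8] flags=1000 → (cmp)
[9] flags=1000 VS?F → skip
[10] flags=1000 VC?T → r1=0x0d

FIX = (r3, 0x7b)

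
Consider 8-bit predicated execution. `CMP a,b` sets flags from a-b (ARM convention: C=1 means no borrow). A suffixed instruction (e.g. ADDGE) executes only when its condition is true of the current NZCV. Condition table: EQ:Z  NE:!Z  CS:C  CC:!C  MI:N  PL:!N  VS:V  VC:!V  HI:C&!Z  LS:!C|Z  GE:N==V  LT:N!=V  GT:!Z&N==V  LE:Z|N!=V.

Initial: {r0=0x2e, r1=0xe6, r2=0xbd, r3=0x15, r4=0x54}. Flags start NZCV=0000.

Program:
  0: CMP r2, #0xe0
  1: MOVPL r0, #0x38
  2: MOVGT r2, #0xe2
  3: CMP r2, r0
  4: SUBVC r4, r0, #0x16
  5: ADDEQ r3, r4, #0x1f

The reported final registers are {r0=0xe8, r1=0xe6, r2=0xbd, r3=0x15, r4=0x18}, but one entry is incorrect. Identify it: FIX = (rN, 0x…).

FIX = (r0, 0x2e)

0: ✓ CMP  NZCV=1000
1: · MOVPL
2: · MOVGT
3: ✓ CMP  NZCV=1010
4: ✓ SUBVC  r4←0x18
5: · ADDEQ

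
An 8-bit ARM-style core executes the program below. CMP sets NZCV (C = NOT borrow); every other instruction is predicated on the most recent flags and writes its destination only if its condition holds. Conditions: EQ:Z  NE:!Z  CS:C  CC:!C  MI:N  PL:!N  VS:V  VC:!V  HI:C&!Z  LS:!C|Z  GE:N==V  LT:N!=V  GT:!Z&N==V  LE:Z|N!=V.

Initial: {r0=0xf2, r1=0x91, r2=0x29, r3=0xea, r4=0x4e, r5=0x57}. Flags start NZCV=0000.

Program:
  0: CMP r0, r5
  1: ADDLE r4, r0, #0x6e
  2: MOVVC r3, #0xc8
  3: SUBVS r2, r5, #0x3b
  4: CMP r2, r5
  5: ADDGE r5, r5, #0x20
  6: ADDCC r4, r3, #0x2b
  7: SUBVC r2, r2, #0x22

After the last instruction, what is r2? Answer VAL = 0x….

VAL = 0x07

[0] flags=1010 → (cmp)
[1] flags=1010 LE?T → r4=0x60
[2] flags=1010 VC?T → r3=0xc8
[3] flags=1010 VS?F → skip
[4] flags=1000 → (cmp)
[5] flags=1000 GE?F → skip
[6] flags=1000 CC?T → r4=0xf3
[7] flags=1000 VC?T → r2=0x07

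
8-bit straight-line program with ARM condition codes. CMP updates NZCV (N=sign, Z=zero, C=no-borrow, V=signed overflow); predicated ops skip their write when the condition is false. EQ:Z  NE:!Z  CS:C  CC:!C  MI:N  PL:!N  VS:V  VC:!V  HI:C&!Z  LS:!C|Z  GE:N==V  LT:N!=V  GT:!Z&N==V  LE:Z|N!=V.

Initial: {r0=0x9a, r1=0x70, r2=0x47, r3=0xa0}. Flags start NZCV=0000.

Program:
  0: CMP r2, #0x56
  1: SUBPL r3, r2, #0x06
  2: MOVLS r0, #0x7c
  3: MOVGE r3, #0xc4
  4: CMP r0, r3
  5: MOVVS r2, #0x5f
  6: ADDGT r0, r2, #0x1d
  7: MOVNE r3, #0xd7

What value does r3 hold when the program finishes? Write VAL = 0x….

0: ✓ CMP  NZCV=1000
1: · SUBPL
2: ✓ MOVLS  r0←0x7c
3: · MOVGE
4: ✓ CMP  NZCV=1001
5: ✓ MOVVS  r2←0x5f
6: ✓ ADDGT  r0←0x7c
7: ✓ MOVNE  r3←0xd7

VAL = 0xd7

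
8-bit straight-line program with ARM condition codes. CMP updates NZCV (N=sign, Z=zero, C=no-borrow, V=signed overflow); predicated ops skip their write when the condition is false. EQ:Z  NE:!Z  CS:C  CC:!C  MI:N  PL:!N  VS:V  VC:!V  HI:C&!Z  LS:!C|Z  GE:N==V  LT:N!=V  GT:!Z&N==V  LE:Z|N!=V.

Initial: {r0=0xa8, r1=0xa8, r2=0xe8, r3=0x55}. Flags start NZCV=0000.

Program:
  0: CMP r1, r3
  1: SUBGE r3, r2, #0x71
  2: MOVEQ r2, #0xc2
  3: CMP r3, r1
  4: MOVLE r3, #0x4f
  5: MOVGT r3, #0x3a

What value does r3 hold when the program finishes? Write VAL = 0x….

0: ✓ CMP  NZCV=0011
1: · SUBGE
2: · MOVEQ
3: ✓ CMP  NZCV=1001
4: · MOVLE
5: ✓ MOVGT  r3←0x3a

VAL = 0x3a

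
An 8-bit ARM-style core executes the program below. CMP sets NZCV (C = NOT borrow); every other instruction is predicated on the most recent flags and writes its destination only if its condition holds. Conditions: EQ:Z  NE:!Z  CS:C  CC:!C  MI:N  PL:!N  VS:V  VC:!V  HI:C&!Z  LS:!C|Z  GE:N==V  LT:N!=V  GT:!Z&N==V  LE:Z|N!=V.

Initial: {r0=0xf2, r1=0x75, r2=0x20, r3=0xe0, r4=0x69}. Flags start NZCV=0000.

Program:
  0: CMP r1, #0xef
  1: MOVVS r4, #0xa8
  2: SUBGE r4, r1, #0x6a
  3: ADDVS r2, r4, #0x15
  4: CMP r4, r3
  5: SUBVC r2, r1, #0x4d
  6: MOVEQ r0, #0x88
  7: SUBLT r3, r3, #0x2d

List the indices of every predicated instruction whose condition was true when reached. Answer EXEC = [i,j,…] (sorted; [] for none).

EXEC = [1,2,3,5]

[0] flags=1001 → (cmp)
[1] flags=1001 VS?T → r4=0xa8
[2] flags=1001 GE?T → r4=0x0b
[3] flags=1001 VS?T → r2=0x20
[4] flags=0000 → (cmp)
[5] flags=0000 VC?T → r2=0x28
[6] flags=0000 EQ?F → skip
[7] flags=0000 LT?F → skip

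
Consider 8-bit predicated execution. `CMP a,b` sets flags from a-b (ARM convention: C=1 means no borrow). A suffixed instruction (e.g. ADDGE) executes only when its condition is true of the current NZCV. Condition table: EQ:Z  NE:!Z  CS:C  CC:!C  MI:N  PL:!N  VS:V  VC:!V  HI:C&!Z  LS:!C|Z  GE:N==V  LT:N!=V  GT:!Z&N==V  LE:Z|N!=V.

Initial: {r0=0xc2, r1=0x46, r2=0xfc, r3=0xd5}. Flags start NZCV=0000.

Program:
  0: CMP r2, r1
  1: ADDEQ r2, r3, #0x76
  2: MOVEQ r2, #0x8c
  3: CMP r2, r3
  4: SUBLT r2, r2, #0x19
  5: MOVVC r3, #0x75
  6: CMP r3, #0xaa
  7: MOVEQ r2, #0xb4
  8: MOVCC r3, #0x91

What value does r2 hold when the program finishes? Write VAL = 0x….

0: ✓ CMP  NZCV=1010
1: · ADDEQ
2: · MOVEQ
3: ✓ CMP  NZCV=0010
4: · SUBLT
5: ✓ MOVVC  r3←0x75
6: ✓ CMP  NZCV=1001
7: · MOVEQ
8: ✓ MOVCC  r3←0x91

VAL = 0xfc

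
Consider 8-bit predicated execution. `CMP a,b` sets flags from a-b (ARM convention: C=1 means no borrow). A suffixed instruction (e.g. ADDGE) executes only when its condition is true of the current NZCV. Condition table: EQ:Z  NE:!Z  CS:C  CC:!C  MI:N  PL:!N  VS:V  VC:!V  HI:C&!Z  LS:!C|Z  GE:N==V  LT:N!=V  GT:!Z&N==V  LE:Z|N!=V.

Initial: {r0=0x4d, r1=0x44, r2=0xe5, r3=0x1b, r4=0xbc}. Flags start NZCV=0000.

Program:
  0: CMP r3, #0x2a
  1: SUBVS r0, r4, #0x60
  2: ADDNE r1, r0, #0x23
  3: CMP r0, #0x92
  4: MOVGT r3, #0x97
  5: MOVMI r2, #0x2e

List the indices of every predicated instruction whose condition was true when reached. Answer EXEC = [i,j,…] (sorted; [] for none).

EXEC = [2,4,5]

[0] flags=1000 → (cmp)
[1] flags=1000 VS?F → skip
[2] flags=1000 NE?T → r1=0x70
[3] flags=1001 → (cmp)
[4] flags=1001 GT?T → r3=0x97
[5] flags=1001 MI?T → r2=0x2e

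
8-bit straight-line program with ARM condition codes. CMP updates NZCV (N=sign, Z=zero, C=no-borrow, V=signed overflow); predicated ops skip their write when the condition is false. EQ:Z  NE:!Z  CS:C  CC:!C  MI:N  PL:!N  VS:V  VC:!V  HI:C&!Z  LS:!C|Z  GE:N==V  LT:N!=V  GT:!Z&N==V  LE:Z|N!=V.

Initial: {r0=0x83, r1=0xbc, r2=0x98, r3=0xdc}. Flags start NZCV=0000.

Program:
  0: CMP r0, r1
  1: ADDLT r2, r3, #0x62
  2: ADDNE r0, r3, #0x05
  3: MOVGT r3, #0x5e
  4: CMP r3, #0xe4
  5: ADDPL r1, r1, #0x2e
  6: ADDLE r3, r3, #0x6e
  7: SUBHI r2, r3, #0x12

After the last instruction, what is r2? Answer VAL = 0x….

0: ✓ CMP  NZCV=1000
1: ✓ ADDLT  r2←0x3e
2: ✓ ADDNE  r0←0xe1
3: · MOVGT
4: ✓ CMP  NZCV=1000
5: · ADDPL
6: ✓ ADDLE  r3←0x4a
7: · SUBHI

VAL = 0x3e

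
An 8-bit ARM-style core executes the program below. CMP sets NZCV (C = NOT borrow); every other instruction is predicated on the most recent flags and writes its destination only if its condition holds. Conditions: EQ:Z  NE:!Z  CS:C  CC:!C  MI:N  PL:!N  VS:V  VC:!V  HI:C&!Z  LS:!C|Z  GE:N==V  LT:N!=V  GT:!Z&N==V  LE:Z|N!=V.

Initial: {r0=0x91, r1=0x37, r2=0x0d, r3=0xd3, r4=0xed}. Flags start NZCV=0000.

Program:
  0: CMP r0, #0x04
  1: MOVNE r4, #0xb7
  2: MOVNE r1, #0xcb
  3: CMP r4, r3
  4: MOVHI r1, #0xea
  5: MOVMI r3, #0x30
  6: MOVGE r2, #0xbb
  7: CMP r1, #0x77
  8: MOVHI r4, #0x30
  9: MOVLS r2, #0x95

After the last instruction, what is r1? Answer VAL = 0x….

VAL = 0xcb

0: ✓ CMP  NZCV=1010
1: ✓ MOVNE  r4←0xb7
2: ✓ MOVNE  r1←0xcb
3: ✓ CMP  NZCV=1000
4: · MOVHI
5: ✓ MOVMI  r3←0x30
6: · MOVGE
7: ✓ CMP  NZCV=0011
8: ✓ MOVHI  r4←0x30
9: · MOVLS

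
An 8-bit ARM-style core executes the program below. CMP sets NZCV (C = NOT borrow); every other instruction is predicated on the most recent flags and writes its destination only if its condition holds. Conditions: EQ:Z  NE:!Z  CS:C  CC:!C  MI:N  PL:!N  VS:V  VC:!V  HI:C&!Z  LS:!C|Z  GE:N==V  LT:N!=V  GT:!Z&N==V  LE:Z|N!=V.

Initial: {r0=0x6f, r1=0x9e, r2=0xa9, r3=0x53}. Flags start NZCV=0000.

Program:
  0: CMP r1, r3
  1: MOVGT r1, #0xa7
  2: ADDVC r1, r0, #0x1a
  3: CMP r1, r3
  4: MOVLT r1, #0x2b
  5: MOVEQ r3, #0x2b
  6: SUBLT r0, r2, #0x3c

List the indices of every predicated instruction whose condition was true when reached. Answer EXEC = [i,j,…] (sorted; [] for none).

EXEC = [4,6]

[0] flags=0011 → (cmp)
[1] flags=0011 GT?F → skip
[2] flags=0011 VC?F → skip
[3] flags=0011 → (cmp)
[4] flags=0011 LT?T → r1=0x2b
[5] flags=0011 EQ?F → skip
[6] flags=0011 LT?T → r0=0x6d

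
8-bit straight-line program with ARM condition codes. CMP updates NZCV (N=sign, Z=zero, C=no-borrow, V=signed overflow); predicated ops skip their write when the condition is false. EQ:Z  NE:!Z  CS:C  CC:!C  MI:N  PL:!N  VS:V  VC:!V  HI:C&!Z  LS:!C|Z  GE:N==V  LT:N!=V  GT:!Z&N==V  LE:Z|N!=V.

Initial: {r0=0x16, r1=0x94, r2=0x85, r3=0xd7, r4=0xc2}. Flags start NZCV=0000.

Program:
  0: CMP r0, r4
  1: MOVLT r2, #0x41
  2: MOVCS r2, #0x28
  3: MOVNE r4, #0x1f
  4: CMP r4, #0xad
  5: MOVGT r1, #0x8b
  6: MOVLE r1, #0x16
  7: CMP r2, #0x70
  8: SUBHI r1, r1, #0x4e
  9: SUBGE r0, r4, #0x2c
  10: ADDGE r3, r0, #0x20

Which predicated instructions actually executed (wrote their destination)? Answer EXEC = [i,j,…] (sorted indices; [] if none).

[0] flags=0000 → (cmp)
[1] flags=0000 LT?F → skip
[2] flags=0000 CS?F → skip
[3] flags=0000 NE?T → r4=0x1f
[4] flags=0000 → (cmp)
[5] flags=0000 GT?T → r1=0x8b
[6] flags=0000 LE?F → skip
[7] flags=0011 → (cmp)
[8] flags=0011 HI?T → r1=0x3d
[9] flags=0011 GE?F → skip
[10] flags=0011 GE?F → skip

EXEC = [3,5,8]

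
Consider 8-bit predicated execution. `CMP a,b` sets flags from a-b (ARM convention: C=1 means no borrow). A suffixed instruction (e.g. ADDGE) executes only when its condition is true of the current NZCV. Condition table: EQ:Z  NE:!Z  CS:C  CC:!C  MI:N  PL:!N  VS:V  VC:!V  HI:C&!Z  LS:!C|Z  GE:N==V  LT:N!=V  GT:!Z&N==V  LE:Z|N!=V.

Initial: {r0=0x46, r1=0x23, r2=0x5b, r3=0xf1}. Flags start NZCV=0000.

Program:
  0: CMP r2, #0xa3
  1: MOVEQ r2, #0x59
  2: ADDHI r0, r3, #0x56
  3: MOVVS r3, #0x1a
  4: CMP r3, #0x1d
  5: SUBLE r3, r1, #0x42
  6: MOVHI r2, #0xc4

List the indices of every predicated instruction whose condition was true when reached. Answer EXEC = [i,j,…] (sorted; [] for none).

[0] flags=1001 → (cmp)
[1] flags=1001 EQ?F → skip
[2] flags=1001 HI?F → skip
[3] flags=1001 VS?T → r3=0x1a
[4] flags=1000 → (cmp)
[5] flags=1000 LE?T → r3=0xe1
[6] flags=1000 HI?F → skip

EXEC = [3,5]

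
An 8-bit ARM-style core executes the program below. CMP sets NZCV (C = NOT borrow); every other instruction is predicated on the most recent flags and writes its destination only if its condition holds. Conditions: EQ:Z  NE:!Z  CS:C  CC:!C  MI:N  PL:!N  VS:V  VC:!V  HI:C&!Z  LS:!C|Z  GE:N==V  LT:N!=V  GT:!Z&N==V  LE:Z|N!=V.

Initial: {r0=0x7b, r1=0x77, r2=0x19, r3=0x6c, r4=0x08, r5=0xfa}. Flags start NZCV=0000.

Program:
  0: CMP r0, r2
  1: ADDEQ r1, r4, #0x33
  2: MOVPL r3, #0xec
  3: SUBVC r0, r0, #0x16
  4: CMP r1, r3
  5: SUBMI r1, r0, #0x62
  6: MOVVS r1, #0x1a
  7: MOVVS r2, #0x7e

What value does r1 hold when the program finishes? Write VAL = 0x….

[0] flags=0010 → (cmp)
[1] flags=0010 EQ?F → skip
[2] flags=0010 PL?T → r3=0xec
[3] flags=0010 VC?T → r0=0x65
[4] flags=1001 → (cmp)
[5] flags=1001 MI?T → r1=0x03
[6] flags=1001 VS?T → r1=0x1a
[7] flags=1001 VS?T → r2=0x7e

VAL = 0x1a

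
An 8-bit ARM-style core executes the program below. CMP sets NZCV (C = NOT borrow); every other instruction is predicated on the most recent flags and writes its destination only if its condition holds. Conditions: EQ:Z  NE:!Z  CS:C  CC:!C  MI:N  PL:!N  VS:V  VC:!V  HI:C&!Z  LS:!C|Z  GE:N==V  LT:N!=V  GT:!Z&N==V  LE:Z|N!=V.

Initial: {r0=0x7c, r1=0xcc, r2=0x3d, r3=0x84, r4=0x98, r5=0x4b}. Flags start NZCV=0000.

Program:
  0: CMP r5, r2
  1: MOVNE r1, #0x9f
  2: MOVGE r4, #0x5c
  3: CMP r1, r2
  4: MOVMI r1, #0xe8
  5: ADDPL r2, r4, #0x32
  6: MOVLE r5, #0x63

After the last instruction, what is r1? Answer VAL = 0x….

VAL = 0x9f

0: ✓ CMP  NZCV=0010
1: ✓ MOVNE  r1←0x9f
2: ✓ MOVGE  r4←0x5c
3: ✓ CMP  NZCV=0011
4: · MOVMI
5: ✓ ADDPL  r2←0x8e
6: ✓ MOVLE  r5←0x63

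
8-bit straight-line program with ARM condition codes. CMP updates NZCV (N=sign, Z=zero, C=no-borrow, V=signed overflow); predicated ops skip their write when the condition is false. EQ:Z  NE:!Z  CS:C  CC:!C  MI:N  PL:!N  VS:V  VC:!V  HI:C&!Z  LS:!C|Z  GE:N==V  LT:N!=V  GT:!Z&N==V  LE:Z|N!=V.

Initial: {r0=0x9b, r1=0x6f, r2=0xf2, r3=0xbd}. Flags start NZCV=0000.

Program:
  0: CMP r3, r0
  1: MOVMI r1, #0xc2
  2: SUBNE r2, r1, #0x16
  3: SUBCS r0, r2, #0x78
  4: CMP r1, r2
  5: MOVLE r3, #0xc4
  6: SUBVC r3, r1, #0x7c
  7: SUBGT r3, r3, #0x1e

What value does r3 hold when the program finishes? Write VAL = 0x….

VAL = 0xd5

[0] flags=0010 → (cmp)
[1] flags=0010 MI?F → skip
[2] flags=0010 NE?T → r2=0x59
[3] flags=0010 CS?T → r0=0xe1
[4] flags=0010 → (cmp)
[5] flags=0010 LE?F → skip
[6] flags=0010 VC?T → r3=0xf3
[7] flags=0010 GT?T → r3=0xd5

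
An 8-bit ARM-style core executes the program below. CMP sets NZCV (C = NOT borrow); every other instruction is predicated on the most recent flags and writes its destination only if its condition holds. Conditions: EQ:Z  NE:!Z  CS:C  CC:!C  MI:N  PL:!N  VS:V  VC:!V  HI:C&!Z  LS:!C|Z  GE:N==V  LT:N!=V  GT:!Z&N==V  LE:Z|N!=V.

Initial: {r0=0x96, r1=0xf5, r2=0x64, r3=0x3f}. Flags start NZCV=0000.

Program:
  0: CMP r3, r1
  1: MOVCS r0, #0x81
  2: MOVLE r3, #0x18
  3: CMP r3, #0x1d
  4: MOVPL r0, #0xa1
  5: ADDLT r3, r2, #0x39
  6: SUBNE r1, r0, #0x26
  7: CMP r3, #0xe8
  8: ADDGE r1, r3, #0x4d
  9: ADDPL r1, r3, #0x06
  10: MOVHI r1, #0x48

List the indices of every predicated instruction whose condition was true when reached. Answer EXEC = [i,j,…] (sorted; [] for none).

0: ✓ CMP  NZCV=0000
1: · MOVCS
2: · MOVLE
3: ✓ CMP  NZCV=0010
4: ✓ MOVPL  r0←0xa1
5: · ADDLT
6: ✓ SUBNE  r1←0x7b
7: ✓ CMP  NZCV=0000
8: ✓ ADDGE  r1←0x8c
9: ✓ ADDPL  r1←0x45
10: · MOVHI

EXEC = [4,6,8,9]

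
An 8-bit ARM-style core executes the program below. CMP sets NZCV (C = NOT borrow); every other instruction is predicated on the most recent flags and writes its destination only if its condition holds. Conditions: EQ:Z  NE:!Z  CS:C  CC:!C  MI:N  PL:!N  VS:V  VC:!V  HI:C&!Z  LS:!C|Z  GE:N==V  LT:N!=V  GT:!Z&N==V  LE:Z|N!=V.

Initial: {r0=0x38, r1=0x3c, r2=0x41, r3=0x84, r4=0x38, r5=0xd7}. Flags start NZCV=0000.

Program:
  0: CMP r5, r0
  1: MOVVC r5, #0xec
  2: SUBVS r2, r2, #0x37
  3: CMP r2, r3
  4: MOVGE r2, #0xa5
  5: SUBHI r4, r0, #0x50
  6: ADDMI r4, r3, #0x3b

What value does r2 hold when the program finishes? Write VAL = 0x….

[0] flags=1010 → (cmp)
[1] flags=1010 VC?T → r5=0xec
[2] flags=1010 VS?F → skip
[3] flags=1001 → (cmp)
[4] flags=1001 GE?T → r2=0xa5
[5] flags=1001 HI?F → skip
[6] flags=1001 MI?T → r4=0xbf

VAL = 0xa5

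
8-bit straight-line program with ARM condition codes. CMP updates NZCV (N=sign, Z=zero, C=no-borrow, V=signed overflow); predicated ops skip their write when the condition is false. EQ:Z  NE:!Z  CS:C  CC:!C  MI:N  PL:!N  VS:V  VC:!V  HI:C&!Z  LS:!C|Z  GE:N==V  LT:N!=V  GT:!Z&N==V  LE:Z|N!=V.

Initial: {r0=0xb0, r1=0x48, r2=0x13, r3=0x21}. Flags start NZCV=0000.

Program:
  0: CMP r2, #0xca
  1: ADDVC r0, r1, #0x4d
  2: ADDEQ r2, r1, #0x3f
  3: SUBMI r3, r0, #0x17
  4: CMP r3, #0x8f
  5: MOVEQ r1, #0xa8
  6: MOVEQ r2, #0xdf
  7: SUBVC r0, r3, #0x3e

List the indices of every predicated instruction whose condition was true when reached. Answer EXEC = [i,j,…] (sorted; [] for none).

0: ✓ CMP  NZCV=0000
1: ✓ ADDVC  r0←0x95
2: · ADDEQ
3: · SUBMI
4: ✓ CMP  NZCV=1001
5: · MOVEQ
6: · MOVEQ
7: · SUBVC

EXEC = [1]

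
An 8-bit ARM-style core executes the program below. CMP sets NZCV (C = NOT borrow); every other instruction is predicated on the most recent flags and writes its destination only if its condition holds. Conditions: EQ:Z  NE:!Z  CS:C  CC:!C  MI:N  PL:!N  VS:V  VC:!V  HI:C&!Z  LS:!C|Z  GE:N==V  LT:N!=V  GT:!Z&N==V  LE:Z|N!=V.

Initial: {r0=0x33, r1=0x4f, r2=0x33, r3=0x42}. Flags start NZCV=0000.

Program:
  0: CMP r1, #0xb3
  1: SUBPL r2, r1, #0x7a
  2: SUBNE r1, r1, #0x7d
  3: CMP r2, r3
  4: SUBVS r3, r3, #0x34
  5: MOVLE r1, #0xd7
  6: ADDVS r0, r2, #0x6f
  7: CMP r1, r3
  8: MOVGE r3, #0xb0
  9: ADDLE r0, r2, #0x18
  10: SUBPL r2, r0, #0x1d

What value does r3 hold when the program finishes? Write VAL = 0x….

[0] flags=1001 → (cmp)
[1] flags=1001 PL?F → skip
[2] flags=1001 NE?T → r1=0xd2
[3] flags=1000 → (cmp)
[4] flags=1000 VS?F → skip
[5] flags=1000 LE?T → r1=0xd7
[6] flags=1000 VS?F → skip
[7] flags=1010 → (cmp)
[8] flags=1010 GE?F → skip
[9] flags=1010 LE?T → r0=0x4b
[10] flags=1010 PL?F → skip

VAL = 0x42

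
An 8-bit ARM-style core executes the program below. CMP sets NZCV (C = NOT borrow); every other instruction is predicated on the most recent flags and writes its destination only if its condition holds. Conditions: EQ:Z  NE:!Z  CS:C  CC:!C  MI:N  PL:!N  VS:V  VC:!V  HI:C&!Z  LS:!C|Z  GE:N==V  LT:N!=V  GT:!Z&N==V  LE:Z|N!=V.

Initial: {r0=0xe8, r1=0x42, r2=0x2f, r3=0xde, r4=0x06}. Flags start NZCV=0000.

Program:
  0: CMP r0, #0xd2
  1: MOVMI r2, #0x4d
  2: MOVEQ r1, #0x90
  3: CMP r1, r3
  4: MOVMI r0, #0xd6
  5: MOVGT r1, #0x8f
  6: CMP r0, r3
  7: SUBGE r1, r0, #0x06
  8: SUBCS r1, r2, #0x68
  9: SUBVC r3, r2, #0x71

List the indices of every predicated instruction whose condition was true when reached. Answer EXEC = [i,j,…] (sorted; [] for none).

[0] flags=0010 → (cmp)
[1] flags=0010 MI?F → skip
[2] flags=0010 EQ?F → skip
[3] flags=0000 → (cmp)
[4] flags=0000 MI?F → skip
[5] flags=0000 GT?T → r1=0x8f
[6] flags=0010 → (cmp)
[7] flags=0010 GE?T → r1=0xe2
[8] flags=0010 CS?T → r1=0xc7
[9] flags=0010 VC?T → r3=0xbe

EXEC = [5,7,8,9]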